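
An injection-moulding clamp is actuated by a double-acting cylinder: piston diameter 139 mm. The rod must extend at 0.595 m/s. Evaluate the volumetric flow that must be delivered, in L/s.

Cap-side area A_cap = π/4 × (139 mm)² = 15170 mm^2
Q = A × v

Q ≈ 9.03 L/s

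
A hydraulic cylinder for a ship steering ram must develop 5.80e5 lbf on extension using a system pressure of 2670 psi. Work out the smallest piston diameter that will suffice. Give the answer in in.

D ≈ 16.6 in

Extension force acts on the full piston face: F = P × (π/4)D².
D = √(4F / (πP)) = √(4 × 5.80e5 lbf / (π × 2670 psi))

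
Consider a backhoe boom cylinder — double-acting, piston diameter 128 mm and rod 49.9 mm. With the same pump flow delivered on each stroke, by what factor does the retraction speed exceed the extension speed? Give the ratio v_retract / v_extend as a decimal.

v_ret/v_ext ≈ 1.18

Cap-side area A_cap = π/4 × (128 mm)² = 12870 mm^2
Rod-side annular area A_ann = π/4 × (128² − 49.9²) = 10910 mm^2
For equal Q, v ∝ 1/A, so v_ret/v_ext = A_cap/A_ann.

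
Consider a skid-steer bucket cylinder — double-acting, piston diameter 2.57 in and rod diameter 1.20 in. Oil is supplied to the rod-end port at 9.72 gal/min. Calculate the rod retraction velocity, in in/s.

Rod-side annular area A_ann = π/4 × (2.57² − 1.20²) = 4.057 in^2
Flow into the rod-end port fills the annular volume.
v = Q / A

v ≈ 9.23 in/s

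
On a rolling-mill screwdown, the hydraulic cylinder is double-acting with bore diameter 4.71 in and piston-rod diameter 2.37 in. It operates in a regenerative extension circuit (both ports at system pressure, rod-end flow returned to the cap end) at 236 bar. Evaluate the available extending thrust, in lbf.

F ≈ 15100 lbf

With equal pressure on both faces, forces on the annular region cancel; the net push is pressure × rod cross-section.
Rod cross-section A_rod = π/4 × (2.37 in)² = 4.412 in^2
F = P × A_rod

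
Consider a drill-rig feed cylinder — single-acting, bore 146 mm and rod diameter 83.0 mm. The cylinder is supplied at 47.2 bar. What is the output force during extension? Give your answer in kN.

Cap-side area A_cap = π/4 × (146 mm)² = 16740 mm^2
F = P × A_cap = 47.2 bar × A_cap

F ≈ 79.0 kN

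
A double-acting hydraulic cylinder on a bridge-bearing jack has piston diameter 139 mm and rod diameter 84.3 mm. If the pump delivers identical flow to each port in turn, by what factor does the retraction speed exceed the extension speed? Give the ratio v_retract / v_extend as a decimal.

v_ret/v_ext ≈ 1.58

Cap-side area A_cap = π/4 × (139 mm)² = 15170 mm^2
Rod-side annular area A_ann = π/4 × (139² − 84.3²) = 9593 mm^2
For equal Q, v ∝ 1/A, so v_ret/v_ext = A_cap/A_ann.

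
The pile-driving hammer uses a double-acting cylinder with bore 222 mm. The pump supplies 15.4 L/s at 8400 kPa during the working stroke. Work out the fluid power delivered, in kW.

W ≈ 129 kW

Hydraulic power = P × Q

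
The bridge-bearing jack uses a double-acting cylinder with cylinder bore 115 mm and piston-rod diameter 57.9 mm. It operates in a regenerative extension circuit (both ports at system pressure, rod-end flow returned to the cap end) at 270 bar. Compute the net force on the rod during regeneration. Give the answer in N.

With equal pressure on both faces, forces on the annular region cancel; the net push is pressure × rod cross-section.
Rod cross-section A_rod = π/4 × (57.9 mm)² = 2633 mm^2
F = P × A_rod

F ≈ 71100 N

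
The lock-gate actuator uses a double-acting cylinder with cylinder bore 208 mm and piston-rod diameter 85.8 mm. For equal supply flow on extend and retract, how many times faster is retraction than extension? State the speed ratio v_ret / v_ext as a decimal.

Cap-side area A_cap = π/4 × (208 mm)² = 33980 mm^2
Rod-side annular area A_ann = π/4 × (208² − 85.8²) = 28200 mm^2
For equal Q, v ∝ 1/A, so v_ret/v_ext = A_cap/A_ann.

v_ret/v_ext ≈ 1.21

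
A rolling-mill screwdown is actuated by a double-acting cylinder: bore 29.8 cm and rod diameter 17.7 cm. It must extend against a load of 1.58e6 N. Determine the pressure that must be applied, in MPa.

P ≈ 22.7 MPa

Cap-side area A_cap = π/4 × (29.8 cm)² = 697.5 cm^2
P = F / A = 1.58e6 N / A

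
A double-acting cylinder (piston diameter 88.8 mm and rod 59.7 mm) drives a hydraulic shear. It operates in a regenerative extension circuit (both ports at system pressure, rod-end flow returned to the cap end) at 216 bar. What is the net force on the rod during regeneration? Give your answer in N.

With equal pressure on both faces, forces on the annular region cancel; the net push is pressure × rod cross-section.
Rod cross-section A_rod = π/4 × (59.7 mm)² = 2799 mm^2
F = P × A_rod

F ≈ 60500 N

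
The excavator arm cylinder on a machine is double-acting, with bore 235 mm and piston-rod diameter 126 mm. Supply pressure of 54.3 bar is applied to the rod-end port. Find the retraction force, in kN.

F ≈ 168 kN

Rod-side annular area A_ann = π/4 × (235² − 126²) = 30900 mm^2
On retraction the pressure acts on the annular area (bore minus rod).
F = P × A_ann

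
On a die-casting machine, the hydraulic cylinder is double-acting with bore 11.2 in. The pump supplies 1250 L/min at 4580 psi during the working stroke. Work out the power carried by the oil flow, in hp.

W ≈ 882 hp

Hydraulic power = P × Q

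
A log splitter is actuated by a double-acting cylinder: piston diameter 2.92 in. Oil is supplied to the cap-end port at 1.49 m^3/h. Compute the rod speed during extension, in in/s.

Cap-side area A_cap = π/4 × (2.92 in)² = 6.697 in^2
v = Q / A

v ≈ 3.77 in/s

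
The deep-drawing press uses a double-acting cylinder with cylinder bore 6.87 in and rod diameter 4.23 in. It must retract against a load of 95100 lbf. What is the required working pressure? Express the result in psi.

P ≈ 4130 psi

Rod-side annular area A_ann = π/4 × (6.87² − 4.23²) = 23.02 in^2
Retraction: pressure acts on the annular area.
P = F / A = 95100 lbf / A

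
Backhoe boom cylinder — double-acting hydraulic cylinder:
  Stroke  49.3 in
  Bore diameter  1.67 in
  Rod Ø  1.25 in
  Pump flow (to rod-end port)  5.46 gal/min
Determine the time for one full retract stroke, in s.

Rod-side annular area A_ann = π/4 × (1.67² − 1.25²) = 0.9632 in^2
Swept volume V = A × L; t = V / Q = A·L / Q

t ≈ 2.26 s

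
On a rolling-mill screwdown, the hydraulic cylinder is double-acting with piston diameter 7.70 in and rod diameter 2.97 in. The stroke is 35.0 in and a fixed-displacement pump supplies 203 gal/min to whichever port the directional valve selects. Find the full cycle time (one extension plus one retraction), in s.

t ≈ 3.86 s

Cap-side area A_cap = π/4 × (7.70 in)² = 46.57 in^2
Rod-side annular area A_ann = π/4 × (7.70² − 2.97²) = 39.64 in^2
t_ext = A_cap·L/Q = 2.085 s
t_ret = A_ann·L/Q = 1.775 s
t_cycle = t_ext + t_ret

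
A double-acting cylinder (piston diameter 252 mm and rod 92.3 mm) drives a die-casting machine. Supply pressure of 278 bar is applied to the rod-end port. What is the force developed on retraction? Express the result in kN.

F ≈ 1200 kN

Rod-side annular area A_ann = π/4 × (252² − 92.3²) = 43180 mm^2
On retraction the pressure acts on the annular area (bore minus rod).
F = P × A_ann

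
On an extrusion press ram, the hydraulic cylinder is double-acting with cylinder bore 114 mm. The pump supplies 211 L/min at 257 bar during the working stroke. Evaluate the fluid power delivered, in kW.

W ≈ 90.4 kW

Hydraulic power = P × Q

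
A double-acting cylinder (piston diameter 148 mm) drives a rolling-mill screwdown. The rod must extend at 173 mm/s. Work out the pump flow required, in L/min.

Cap-side area A_cap = π/4 × (148 mm)² = 17200 mm^2
Q = A × v

Q ≈ 179 L/min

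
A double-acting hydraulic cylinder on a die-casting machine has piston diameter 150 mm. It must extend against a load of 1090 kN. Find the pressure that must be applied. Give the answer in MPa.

P ≈ 61.7 MPa

Cap-side area A_cap = π/4 × (150 mm)² = 17670 mm^2
P = F / A = 1090 kN / A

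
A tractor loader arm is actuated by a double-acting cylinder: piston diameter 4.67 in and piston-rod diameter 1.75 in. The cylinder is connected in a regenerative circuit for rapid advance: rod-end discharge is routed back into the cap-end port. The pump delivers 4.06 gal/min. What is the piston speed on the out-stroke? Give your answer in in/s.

v ≈ 6.50 in/s

In regeneration the rod-end outflow joins the pump flow into the cap end, so the net volume the pump must supply per unit advance equals the rod cross-section area.
Rod cross-section A_rod = π/4 × (1.75 in)² = 2.405 in^2
v = Q_pump / A_rod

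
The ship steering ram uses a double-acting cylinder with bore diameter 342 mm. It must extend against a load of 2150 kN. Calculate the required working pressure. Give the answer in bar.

Cap-side area A_cap = π/4 × (342 mm)² = 91860 mm^2
P = F / A = 2150 kN / A

P ≈ 234 bar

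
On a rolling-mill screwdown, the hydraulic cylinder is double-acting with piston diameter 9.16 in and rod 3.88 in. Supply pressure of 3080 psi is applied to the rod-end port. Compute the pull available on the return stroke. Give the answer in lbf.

Rod-side annular area A_ann = π/4 × (9.16² − 3.88²) = 54.08 in^2
On retraction the pressure acts on the annular area (bore minus rod).
F = P × A_ann

F ≈ 1.67e5 lbf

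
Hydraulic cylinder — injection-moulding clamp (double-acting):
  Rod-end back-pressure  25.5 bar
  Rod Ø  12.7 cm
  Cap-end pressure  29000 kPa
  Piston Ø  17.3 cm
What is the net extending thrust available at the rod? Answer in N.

Cap-side area A_cap = π/4 × (17.3 cm)² = 235.1 cm^2
Rod-side annular area A_ann = π/4 × (17.3² − 12.7²) = 108.4 cm^2
Net thrust = P_cap·A_cap − P_rod·A_ann = 6.817e5 N − 27640 N

F ≈ 6.54e5 N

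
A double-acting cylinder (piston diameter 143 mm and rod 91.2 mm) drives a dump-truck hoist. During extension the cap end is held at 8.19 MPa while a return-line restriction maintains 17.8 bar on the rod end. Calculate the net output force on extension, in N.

F ≈ 1.15e5 N

Cap-side area A_cap = π/4 × (143 mm)² = 16060 mm^2
Rod-side annular area A_ann = π/4 × (143² − 91.2²) = 9528 mm^2
Net thrust = P_cap·A_cap − P_rod·A_ann = 1.315e5 N − 16960 N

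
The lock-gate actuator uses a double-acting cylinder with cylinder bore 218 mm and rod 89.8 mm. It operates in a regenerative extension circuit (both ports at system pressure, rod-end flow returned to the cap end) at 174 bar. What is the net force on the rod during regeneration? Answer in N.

F ≈ 1.10e5 N

With equal pressure on both faces, forces on the annular region cancel; the net push is pressure × rod cross-section.
Rod cross-section A_rod = π/4 × (89.8 mm)² = 6333 mm^2
F = P × A_rod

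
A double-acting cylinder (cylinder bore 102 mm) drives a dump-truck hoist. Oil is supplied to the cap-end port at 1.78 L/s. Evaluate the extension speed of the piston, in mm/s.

Cap-side area A_cap = π/4 × (102 mm)² = 8171 mm^2
v = Q / A

v ≈ 218 mm/s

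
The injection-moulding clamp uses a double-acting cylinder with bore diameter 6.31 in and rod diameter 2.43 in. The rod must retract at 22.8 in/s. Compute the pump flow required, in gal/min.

Rod-side annular area A_ann = π/4 × (6.31² − 2.43²) = 26.63 in^2
Q = A × v

Q ≈ 158 gal/min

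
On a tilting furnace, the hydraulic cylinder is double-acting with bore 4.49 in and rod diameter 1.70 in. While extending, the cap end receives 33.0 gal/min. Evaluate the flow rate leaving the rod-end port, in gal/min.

Q_out ≈ 28.3 gal/min

Cap-side area A_cap = π/4 × (4.49 in)² = 15.83 in^2
Rod-side annular area A_ann = π/4 × (4.49² − 1.70²) = 13.56 in^2
Piston speed v = Q_in/A_cap; rod-end outflow Q_out = v × A_ann = Q_in × A_ann/A_cap.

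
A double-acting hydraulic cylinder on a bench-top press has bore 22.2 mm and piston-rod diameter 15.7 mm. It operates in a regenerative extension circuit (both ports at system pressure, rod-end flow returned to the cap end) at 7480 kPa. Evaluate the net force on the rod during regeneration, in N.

F ≈ 1450 N

With equal pressure on both faces, forces on the annular region cancel; the net push is pressure × rod cross-section.
Rod cross-section A_rod = π/4 × (15.7 mm)² = 193.6 mm^2
F = P × A_rod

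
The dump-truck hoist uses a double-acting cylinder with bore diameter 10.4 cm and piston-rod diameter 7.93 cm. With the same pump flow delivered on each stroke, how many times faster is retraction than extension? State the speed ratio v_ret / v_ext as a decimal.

v_ret/v_ext ≈ 2.39

Cap-side area A_cap = π/4 × (10.4 cm)² = 84.95 cm^2
Rod-side annular area A_ann = π/4 × (10.4² − 7.93²) = 35.56 cm^2
For equal Q, v ∝ 1/A, so v_ret/v_ext = A_cap/A_ann.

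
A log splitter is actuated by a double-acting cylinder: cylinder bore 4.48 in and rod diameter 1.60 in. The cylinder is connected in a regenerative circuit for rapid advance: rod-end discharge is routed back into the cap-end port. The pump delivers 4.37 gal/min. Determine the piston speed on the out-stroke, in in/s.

In regeneration the rod-end outflow joins the pump flow into the cap end, so the net volume the pump must supply per unit advance equals the rod cross-section area.
Rod cross-section A_rod = π/4 × (1.60 in)² = 2.011 in^2
v = Q_pump / A_rod

v ≈ 8.37 in/s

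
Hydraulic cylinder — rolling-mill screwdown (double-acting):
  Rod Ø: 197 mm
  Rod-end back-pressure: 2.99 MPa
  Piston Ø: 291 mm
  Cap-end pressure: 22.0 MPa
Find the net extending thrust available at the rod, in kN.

F ≈ 1360 kN

Cap-side area A_cap = π/4 × (291 mm)² = 66510 mm^2
Rod-side annular area A_ann = π/4 × (291² − 197²) = 36030 mm^2
Net thrust = P_cap·A_cap − P_rod·A_ann = 1463 kN − 107.7 kN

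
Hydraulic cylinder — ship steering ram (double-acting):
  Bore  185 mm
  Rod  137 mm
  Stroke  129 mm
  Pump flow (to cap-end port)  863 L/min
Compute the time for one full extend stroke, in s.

t ≈ 0.241 s

Cap-side area A_cap = π/4 × (185 mm)² = 26880 mm^2
Swept volume V = A × L; t = V / Q = A·L / Q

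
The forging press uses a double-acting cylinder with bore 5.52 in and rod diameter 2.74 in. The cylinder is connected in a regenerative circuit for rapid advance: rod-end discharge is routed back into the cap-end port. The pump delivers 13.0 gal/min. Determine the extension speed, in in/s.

v ≈ 8.49 in/s

In regeneration the rod-end outflow joins the pump flow into the cap end, so the net volume the pump must supply per unit advance equals the rod cross-section area.
Rod cross-section A_rod = π/4 × (2.74 in)² = 5.896 in^2
v = Q_pump / A_rod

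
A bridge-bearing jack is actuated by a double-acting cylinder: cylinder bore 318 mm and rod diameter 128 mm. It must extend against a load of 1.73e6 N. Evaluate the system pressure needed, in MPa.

Cap-side area A_cap = π/4 × (318 mm)² = 79420 mm^2
P = F / A = 1.73e6 N / A

P ≈ 21.8 MPa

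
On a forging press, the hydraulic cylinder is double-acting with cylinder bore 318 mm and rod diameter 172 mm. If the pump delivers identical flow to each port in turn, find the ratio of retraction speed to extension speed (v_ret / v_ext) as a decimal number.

Cap-side area A_cap = π/4 × (318 mm)² = 79420 mm^2
Rod-side annular area A_ann = π/4 × (318² − 172²) = 56190 mm^2
For equal Q, v ∝ 1/A, so v_ret/v_ext = A_cap/A_ann.

v_ret/v_ext ≈ 1.41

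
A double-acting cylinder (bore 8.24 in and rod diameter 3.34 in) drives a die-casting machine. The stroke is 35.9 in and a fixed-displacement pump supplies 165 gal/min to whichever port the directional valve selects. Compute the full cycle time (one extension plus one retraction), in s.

Cap-side area A_cap = π/4 × (8.24 in)² = 53.33 in^2
Rod-side annular area A_ann = π/4 × (8.24² − 3.34²) = 44.57 in^2
t_ext = A_cap·L/Q = 3.014 s
t_ret = A_ann·L/Q = 2.519 s
t_cycle = t_ext + t_ret

t ≈ 5.53 s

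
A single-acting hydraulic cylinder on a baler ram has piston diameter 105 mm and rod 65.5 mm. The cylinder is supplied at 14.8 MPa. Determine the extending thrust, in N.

F ≈ 1.28e5 N

Cap-side area A_cap = π/4 × (105 mm)² = 8659 mm^2
F = P × A_cap = 14.8 MPa × A_cap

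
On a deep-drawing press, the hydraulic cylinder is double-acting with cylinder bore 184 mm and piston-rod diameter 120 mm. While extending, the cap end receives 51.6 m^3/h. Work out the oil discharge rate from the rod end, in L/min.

Cap-side area A_cap = π/4 × (184 mm)² = 26590 mm^2
Rod-side annular area A_ann = π/4 × (184² − 120²) = 15280 mm^2
Piston speed v = Q_in/A_cap; rod-end outflow Q_out = v × A_ann = Q_in × A_ann/A_cap.

Q_out ≈ 494 L/min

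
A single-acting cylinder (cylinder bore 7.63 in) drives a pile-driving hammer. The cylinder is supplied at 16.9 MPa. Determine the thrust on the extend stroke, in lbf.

Cap-side area A_cap = π/4 × (7.63 in)² = 45.72 in^2
F = P × A_cap = 16.9 MPa × A_cap

F ≈ 1.12e5 lbf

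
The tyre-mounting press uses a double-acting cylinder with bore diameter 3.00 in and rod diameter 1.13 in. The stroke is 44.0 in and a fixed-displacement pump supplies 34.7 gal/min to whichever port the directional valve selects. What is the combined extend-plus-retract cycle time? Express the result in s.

t ≈ 4.33 s

Cap-side area A_cap = π/4 × (3.00 in)² = 7.069 in^2
Rod-side annular area A_ann = π/4 × (3.00² − 1.13²) = 6.066 in^2
t_ext = A_cap·L/Q = 2.328 s
t_ret = A_ann·L/Q = 1.998 s
t_cycle = t_ext + t_ret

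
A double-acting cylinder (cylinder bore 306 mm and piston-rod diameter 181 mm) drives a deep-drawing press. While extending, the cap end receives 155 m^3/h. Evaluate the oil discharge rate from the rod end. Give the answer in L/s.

Cap-side area A_cap = π/4 × (306 mm)² = 73540 mm^2
Rod-side annular area A_ann = π/4 × (306² − 181²) = 47810 mm^2
Piston speed v = Q_in/A_cap; rod-end outflow Q_out = v × A_ann = Q_in × A_ann/A_cap.

Q_out ≈ 28.0 L/s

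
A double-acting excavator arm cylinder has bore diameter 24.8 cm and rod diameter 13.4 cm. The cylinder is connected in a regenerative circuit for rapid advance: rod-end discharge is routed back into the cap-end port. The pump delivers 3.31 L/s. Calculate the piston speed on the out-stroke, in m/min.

v ≈ 14.1 m/min

In regeneration the rod-end outflow joins the pump flow into the cap end, so the net volume the pump must supply per unit advance equals the rod cross-section area.
Rod cross-section A_rod = π/4 × (13.4 cm)² = 141.0 cm^2
v = Q_pump / A_rod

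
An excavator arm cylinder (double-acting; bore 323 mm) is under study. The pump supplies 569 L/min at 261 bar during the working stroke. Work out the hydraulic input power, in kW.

Hydraulic power = P × Q

W ≈ 248 kW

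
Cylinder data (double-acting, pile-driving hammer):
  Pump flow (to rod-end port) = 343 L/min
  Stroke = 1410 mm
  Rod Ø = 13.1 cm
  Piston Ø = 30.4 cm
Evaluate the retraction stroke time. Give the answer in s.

Rod-side annular area A_ann = π/4 × (30.4² − 13.1²) = 591.1 cm^2
Swept volume V = A × L; t = V / Q = A·L / Q

t ≈ 14.6 s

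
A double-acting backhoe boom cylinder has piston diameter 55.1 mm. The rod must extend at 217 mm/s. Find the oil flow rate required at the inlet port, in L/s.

Cap-side area A_cap = π/4 × (55.1 mm)² = 2384 mm^2
Q = A × v

Q ≈ 0.517 L/s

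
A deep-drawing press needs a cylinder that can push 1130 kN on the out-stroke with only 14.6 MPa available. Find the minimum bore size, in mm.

D ≈ 314 mm

Extension force acts on the full piston face: F = P × (π/4)D².
D = √(4F / (πP)) = √(4 × 1130 kN / (π × 14.6 MPa))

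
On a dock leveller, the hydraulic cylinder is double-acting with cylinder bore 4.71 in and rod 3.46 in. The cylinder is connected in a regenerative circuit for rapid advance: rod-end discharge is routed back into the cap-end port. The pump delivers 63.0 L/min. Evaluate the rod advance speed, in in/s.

v ≈ 6.81 in/s

In regeneration the rod-end outflow joins the pump flow into the cap end, so the net volume the pump must supply per unit advance equals the rod cross-section area.
Rod cross-section A_rod = π/4 × (3.46 in)² = 9.402 in^2
v = Q_pump / A_rod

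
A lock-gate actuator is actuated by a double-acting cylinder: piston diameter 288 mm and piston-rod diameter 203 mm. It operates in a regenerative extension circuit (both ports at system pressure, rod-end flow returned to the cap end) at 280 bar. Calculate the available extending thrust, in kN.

F ≈ 906 kN

With equal pressure on both faces, forces on the annular region cancel; the net push is pressure × rod cross-section.
Rod cross-section A_rod = π/4 × (203 mm)² = 32370 mm^2
F = P × A_rod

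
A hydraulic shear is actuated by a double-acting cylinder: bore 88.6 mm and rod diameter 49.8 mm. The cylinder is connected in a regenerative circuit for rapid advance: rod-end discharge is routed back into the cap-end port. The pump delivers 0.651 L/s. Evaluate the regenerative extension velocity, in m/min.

v ≈ 20.1 m/min

In regeneration the rod-end outflow joins the pump flow into the cap end, so the net volume the pump must supply per unit advance equals the rod cross-section area.
Rod cross-section A_rod = π/4 × (49.8 mm)² = 1948 mm^2
v = Q_pump / A_rod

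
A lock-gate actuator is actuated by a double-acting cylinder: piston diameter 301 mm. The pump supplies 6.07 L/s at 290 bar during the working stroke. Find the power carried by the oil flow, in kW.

Hydraulic power = P × Q

W ≈ 176 kW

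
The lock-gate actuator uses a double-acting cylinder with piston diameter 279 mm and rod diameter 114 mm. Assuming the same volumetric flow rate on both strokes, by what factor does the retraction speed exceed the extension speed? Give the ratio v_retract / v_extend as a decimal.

Cap-side area A_cap = π/4 × (279 mm)² = 61140 mm^2
Rod-side annular area A_ann = π/4 × (279² − 114²) = 50930 mm^2
For equal Q, v ∝ 1/A, so v_ret/v_ext = A_cap/A_ann.

v_ret/v_ext ≈ 1.20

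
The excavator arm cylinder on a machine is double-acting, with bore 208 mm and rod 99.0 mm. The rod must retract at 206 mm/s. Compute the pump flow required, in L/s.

Q ≈ 5.41 L/s

Rod-side annular area A_ann = π/4 × (208² − 99.0²) = 26280 mm^2
Q = A × v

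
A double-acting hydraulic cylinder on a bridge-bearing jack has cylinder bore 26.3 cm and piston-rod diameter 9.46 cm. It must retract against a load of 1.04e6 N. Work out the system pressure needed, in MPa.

P ≈ 22.0 MPa

Rod-side annular area A_ann = π/4 × (26.3² − 9.46²) = 473.0 cm^2
Retraction: pressure acts on the annular area.
P = F / A = 1.04e6 N / A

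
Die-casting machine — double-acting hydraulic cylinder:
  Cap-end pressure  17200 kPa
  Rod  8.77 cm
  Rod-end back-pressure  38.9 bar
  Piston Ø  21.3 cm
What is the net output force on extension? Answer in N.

Cap-side area A_cap = π/4 × (21.3 cm)² = 356.3 cm^2
Rod-side annular area A_ann = π/4 × (21.3² − 8.77²) = 295.9 cm^2
Net thrust = P_cap·A_cap − P_rod·A_ann = 6.129e5 N − 1.151e5 N

F ≈ 4.98e5 N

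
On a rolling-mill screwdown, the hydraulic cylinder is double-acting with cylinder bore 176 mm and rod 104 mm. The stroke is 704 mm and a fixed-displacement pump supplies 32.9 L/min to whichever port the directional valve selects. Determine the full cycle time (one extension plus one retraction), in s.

Cap-side area A_cap = π/4 × (176 mm)² = 24330 mm^2
Rod-side annular area A_ann = π/4 × (176² − 104²) = 15830 mm^2
t_ext = A_cap·L/Q = 31.24 s
t_ret = A_ann·L/Q = 20.33 s
t_cycle = t_ext + t_ret

t ≈ 51.6 s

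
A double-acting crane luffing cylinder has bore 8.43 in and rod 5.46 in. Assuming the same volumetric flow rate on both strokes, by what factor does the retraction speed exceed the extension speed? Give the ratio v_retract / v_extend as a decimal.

v_ret/v_ext ≈ 1.72

Cap-side area A_cap = π/4 × (8.43 in)² = 55.81 in^2
Rod-side annular area A_ann = π/4 × (8.43² − 5.46²) = 32.40 in^2
For equal Q, v ∝ 1/A, so v_ret/v_ext = A_cap/A_ann.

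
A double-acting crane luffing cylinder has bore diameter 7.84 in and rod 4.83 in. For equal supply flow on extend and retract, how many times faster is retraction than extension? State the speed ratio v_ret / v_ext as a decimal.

v_ret/v_ext ≈ 1.61

Cap-side area A_cap = π/4 × (7.84 in)² = 48.27 in^2
Rod-side annular area A_ann = π/4 × (7.84² − 4.83²) = 29.95 in^2
For equal Q, v ∝ 1/A, so v_ret/v_ext = A_cap/A_ann.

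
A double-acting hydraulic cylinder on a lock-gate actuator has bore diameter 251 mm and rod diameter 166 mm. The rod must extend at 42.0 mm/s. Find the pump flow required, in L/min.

Cap-side area A_cap = π/4 × (251 mm)² = 49480 mm^2
Q = A × v

Q ≈ 125 L/min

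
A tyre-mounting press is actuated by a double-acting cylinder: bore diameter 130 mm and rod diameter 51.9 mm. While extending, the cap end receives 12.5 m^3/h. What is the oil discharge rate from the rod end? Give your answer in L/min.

Cap-side area A_cap = π/4 × (130 mm)² = 13270 mm^2
Rod-side annular area A_ann = π/4 × (130² − 51.9²) = 11160 mm^2
Piston speed v = Q_in/A_cap; rod-end outflow Q_out = v × A_ann = Q_in × A_ann/A_cap.

Q_out ≈ 175 L/min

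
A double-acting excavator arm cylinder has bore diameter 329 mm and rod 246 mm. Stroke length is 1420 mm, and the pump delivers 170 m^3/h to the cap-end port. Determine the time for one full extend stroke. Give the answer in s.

Cap-side area A_cap = π/4 × (329 mm)² = 85010 mm^2
Swept volume V = A × L; t = V / Q = A·L / Q

t ≈ 2.56 s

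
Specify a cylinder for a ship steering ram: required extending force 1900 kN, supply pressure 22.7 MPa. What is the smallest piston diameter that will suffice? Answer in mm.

D ≈ 326 mm

Extension force acts on the full piston face: F = P × (π/4)D².
D = √(4F / (πP)) = √(4 × 1900 kN / (π × 22.7 MPa))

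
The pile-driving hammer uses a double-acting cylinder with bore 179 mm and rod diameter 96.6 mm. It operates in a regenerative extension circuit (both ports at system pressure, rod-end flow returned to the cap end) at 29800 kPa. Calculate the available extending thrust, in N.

With equal pressure on both faces, forces on the annular region cancel; the net push is pressure × rod cross-section.
Rod cross-section A_rod = π/4 × (96.6 mm)² = 7329 mm^2
F = P × A_rod

F ≈ 2.18e5 N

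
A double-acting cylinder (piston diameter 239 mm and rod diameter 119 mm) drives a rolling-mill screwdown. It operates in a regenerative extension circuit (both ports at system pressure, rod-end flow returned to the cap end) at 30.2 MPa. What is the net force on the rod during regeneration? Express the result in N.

With equal pressure on both faces, forces on the annular region cancel; the net push is pressure × rod cross-section.
Rod cross-section A_rod = π/4 × (119 mm)² = 11120 mm^2
F = P × A_rod

F ≈ 3.36e5 N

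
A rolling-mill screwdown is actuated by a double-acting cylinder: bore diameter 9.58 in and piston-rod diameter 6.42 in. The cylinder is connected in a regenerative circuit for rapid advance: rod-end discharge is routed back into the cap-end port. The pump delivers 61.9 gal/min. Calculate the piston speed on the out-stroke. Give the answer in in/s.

In regeneration the rod-end outflow joins the pump flow into the cap end, so the net volume the pump must supply per unit advance equals the rod cross-section area.
Rod cross-section A_rod = π/4 × (6.42 in)² = 32.37 in^2
v = Q_pump / A_rod

v ≈ 7.36 in/s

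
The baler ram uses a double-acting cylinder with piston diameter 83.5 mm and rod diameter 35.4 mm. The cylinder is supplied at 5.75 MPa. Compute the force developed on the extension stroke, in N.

F ≈ 31500 N

Cap-side area A_cap = π/4 × (83.5 mm)² = 5476 mm^2
F = P × A_cap = 5.75 MPa × A_cap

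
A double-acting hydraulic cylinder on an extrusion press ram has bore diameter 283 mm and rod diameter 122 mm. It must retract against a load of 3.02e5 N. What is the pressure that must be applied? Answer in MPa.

Rod-side annular area A_ann = π/4 × (283² − 122²) = 51210 mm^2
Retraction: pressure acts on the annular area.
P = F / A = 3.02e5 N / A

P ≈ 5.90 MPa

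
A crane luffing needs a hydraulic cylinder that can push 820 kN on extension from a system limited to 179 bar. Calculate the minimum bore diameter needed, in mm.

D ≈ 242 mm

Extension force acts on the full piston face: F = P × (π/4)D².
D = √(4F / (πP)) = √(4 × 820 kN / (π × 179 bar))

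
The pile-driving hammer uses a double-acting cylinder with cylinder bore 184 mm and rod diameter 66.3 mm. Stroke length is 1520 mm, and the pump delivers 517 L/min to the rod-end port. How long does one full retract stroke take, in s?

Rod-side annular area A_ann = π/4 × (184² − 66.3²) = 23140 mm^2
Swept volume V = A × L; t = V / Q = A·L / Q

t ≈ 4.08 s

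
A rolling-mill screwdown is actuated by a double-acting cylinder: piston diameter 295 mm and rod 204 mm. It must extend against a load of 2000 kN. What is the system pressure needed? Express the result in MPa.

Cap-side area A_cap = π/4 × (295 mm)² = 68350 mm^2
P = F / A = 2000 kN / A

P ≈ 29.3 MPa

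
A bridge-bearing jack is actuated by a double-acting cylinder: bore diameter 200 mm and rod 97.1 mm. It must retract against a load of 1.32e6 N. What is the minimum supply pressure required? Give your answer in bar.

P ≈ 550 bar

Rod-side annular area A_ann = π/4 × (200² − 97.1²) = 24010 mm^2
Retraction: pressure acts on the annular area.
P = F / A = 1.32e6 N / A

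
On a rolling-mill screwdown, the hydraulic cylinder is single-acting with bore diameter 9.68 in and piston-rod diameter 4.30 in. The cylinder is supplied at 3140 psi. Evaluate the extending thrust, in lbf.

F ≈ 2.31e5 lbf

Cap-side area A_cap = π/4 × (9.68 in)² = 73.59 in^2
F = P × A_cap = 3140 psi × A_cap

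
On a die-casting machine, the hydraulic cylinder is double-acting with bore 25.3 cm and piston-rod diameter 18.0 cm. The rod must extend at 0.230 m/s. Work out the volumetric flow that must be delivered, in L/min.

Q ≈ 694 L/min

Cap-side area A_cap = π/4 × (25.3 cm)² = 502.7 cm^2
Q = A × v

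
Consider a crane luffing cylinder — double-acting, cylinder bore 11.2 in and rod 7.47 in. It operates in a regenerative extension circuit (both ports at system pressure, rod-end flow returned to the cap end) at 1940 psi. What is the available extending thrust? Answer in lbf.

F ≈ 85000 lbf

With equal pressure on both faces, forces on the annular region cancel; the net push is pressure × rod cross-section.
Rod cross-section A_rod = π/4 × (7.47 in)² = 43.83 in^2
F = P × A_rod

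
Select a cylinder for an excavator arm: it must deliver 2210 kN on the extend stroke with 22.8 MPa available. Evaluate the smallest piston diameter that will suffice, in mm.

D ≈ 351 mm

Extension force acts on the full piston face: F = P × (π/4)D².
D = √(4F / (πP)) = √(4 × 2210 kN / (π × 22.8 MPa))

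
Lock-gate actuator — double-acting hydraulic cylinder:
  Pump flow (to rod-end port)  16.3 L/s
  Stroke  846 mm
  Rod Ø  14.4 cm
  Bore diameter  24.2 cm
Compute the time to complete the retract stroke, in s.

t ≈ 1.54 s

Rod-side annular area A_ann = π/4 × (24.2² − 14.4²) = 297.1 cm^2
Swept volume V = A × L; t = V / Q = A·L / Q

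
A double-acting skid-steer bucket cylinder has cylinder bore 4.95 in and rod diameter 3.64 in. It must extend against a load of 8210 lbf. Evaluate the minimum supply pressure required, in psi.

P ≈ 427 psi

Cap-side area A_cap = π/4 × (4.95 in)² = 19.24 in^2
P = F / A = 8210 lbf / A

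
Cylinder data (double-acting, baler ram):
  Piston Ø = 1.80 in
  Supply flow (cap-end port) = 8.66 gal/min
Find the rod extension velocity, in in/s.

Cap-side area A_cap = π/4 × (1.80 in)² = 2.545 in^2
v = Q / A

v ≈ 13.1 in/s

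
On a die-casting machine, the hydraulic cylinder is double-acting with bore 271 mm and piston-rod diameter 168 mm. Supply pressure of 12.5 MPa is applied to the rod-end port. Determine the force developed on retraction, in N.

Rod-side annular area A_ann = π/4 × (271² − 168²) = 35510 mm^2
On retraction the pressure acts on the annular area (bore minus rod).
F = P × A_ann

F ≈ 4.44e5 N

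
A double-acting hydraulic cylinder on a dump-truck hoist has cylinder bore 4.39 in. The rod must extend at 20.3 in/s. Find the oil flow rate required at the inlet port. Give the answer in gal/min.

Cap-side area A_cap = π/4 × (4.39 in)² = 15.14 in^2
Q = A × v

Q ≈ 79.8 gal/min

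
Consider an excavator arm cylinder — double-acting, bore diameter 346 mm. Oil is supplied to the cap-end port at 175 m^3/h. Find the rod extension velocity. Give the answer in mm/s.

v ≈ 517 mm/s

Cap-side area A_cap = π/4 × (346 mm)² = 94020 mm^2
v = Q / A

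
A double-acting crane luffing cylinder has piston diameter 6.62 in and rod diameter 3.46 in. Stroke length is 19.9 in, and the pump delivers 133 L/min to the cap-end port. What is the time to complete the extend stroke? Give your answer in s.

Cap-side area A_cap = π/4 × (6.62 in)² = 34.42 in^2
Swept volume V = A × L; t = V / Q = A·L / Q

t ≈ 5.06 s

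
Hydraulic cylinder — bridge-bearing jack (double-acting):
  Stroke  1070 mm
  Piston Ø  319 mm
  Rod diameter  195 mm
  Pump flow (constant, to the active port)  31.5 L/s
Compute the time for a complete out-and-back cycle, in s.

Cap-side area A_cap = π/4 × (319 mm)² = 79920 mm^2
Rod-side annular area A_ann = π/4 × (319² − 195²) = 50060 mm^2
t_ext = A_cap·L/Q = 2.715 s
t_ret = A_ann·L/Q = 1.700 s
t_cycle = t_ext + t_ret

t ≈ 4.42 s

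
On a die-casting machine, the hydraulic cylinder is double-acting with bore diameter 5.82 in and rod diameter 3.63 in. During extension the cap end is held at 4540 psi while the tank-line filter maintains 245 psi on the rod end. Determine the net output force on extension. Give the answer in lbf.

Cap-side area A_cap = π/4 × (5.82 in)² = 26.60 in^2
Rod-side annular area A_ann = π/4 × (5.82² − 3.63²) = 16.25 in^2
Net thrust = P_cap·A_cap − P_rod·A_ann = 1.208e5 lbf − 3982 lbf

F ≈ 1.17e5 lbf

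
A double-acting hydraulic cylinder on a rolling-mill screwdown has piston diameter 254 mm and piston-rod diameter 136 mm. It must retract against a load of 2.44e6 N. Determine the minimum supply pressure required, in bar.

P ≈ 675 bar

Rod-side annular area A_ann = π/4 × (254² − 136²) = 36140 mm^2
Retraction: pressure acts on the annular area.
P = F / A = 2.44e6 N / A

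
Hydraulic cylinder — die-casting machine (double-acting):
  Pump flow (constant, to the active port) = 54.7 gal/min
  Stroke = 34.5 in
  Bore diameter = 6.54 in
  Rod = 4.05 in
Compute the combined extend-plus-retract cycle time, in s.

t ≈ 8.90 s

Cap-side area A_cap = π/4 × (6.54 in)² = 33.59 in^2
Rod-side annular area A_ann = π/4 × (6.54² − 4.05²) = 20.71 in^2
t_ext = A_cap·L/Q = 5.503 s
t_ret = A_ann·L/Q = 3.393 s
t_cycle = t_ext + t_ret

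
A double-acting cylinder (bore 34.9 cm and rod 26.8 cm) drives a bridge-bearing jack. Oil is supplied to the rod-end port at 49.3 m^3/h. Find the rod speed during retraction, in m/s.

Rod-side annular area A_ann = π/4 × (34.9² − 26.8²) = 392.5 cm^2
Flow into the rod-end port fills the annular volume.
v = Q / A

v ≈ 0.349 m/s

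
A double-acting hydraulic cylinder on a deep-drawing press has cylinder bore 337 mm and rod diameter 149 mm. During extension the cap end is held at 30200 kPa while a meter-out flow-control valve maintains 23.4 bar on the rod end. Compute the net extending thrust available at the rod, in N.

F ≈ 2.53e6 N

Cap-side area A_cap = π/4 × (337 mm)² = 89200 mm^2
Rod-side annular area A_ann = π/4 × (337² − 149²) = 71760 mm^2
Net thrust = P_cap·A_cap − P_rod·A_ann = 2.694e6 N − 1.679e5 N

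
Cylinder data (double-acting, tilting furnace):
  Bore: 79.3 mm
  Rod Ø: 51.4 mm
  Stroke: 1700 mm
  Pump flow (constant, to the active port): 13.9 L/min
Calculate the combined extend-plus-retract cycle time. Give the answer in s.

Cap-side area A_cap = π/4 × (79.3 mm)² = 4939 mm^2
Rod-side annular area A_ann = π/4 × (79.3² − 51.4²) = 2864 mm^2
t_ext = A_cap·L/Q = 36.24 s
t_ret = A_ann·L/Q = 21.02 s
t_cycle = t_ext + t_ret

t ≈ 57.3 s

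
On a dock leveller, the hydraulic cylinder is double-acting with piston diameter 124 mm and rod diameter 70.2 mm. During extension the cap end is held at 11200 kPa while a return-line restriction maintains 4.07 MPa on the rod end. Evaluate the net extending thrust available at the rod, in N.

Cap-side area A_cap = π/4 × (124 mm)² = 12080 mm^2
Rod-side annular area A_ann = π/4 × (124² − 70.2²) = 8206 mm^2
Net thrust = P_cap·A_cap − P_rod·A_ann = 1.353e5 N − 33400 N

F ≈ 1.02e5 N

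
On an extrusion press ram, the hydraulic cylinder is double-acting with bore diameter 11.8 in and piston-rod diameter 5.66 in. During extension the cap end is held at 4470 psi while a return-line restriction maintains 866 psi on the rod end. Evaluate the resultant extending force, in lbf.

F ≈ 4.16e5 lbf

Cap-side area A_cap = π/4 × (11.8 in)² = 109.4 in^2
Rod-side annular area A_ann = π/4 × (11.8² − 5.66²) = 84.20 in^2
Net thrust = P_cap·A_cap − P_rod·A_ann = 4.888e5 lbf − 72920 lbf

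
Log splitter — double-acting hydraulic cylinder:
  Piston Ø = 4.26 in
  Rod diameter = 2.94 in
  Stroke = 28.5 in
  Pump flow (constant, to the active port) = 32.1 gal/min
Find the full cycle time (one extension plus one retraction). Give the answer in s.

t ≈ 5.01 s

Cap-side area A_cap = π/4 × (4.26 in)² = 14.25 in^2
Rod-side annular area A_ann = π/4 × (4.26² − 2.94²) = 7.464 in^2
t_ext = A_cap·L/Q = 3.287 s
t_ret = A_ann·L/Q = 1.721 s
t_cycle = t_ext + t_ret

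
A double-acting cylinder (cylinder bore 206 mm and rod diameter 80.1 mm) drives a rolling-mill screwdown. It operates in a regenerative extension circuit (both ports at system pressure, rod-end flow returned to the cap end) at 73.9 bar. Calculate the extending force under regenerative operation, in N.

F ≈ 37200 N

With equal pressure on both faces, forces on the annular region cancel; the net push is pressure × rod cross-section.
Rod cross-section A_rod = π/4 × (80.1 mm)² = 5039 mm^2
F = P × A_rod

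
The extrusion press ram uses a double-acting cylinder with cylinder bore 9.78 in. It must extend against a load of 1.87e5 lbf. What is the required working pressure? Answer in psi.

Cap-side area A_cap = π/4 × (9.78 in)² = 75.12 in^2
P = F / A = 1.87e5 lbf / A

P ≈ 2490 psi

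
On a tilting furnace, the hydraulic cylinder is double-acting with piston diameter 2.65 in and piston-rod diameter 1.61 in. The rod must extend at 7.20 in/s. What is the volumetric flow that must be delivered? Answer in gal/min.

Q ≈ 10.3 gal/min

Cap-side area A_cap = π/4 × (2.65 in)² = 5.515 in^2
Q = A × v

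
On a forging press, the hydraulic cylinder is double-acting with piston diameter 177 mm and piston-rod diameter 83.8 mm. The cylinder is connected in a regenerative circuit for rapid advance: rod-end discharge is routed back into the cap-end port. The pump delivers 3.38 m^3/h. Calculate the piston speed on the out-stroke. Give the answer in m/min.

v ≈ 10.2 m/min

In regeneration the rod-end outflow joins the pump flow into the cap end, so the net volume the pump must supply per unit advance equals the rod cross-section area.
Rod cross-section A_rod = π/4 × (83.8 mm)² = 5515 mm^2
v = Q_pump / A_rod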